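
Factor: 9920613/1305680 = 2^(-4)*3^1*5^( - 1 )*  19^( - 1)*23^1 * 61^1*859^( - 1 )*2357^1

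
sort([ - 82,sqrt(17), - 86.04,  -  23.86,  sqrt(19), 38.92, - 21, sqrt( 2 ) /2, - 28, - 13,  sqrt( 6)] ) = [ - 86.04, - 82, - 28, - 23.86, - 21, - 13  ,  sqrt( 2) /2, sqrt(6), sqrt( 17), sqrt (19 ), 38.92]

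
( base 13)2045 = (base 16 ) 1163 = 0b1000101100011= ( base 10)4451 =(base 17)F6E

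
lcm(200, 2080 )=10400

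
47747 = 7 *6821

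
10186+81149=91335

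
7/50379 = 1/7197 = 0.00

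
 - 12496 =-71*176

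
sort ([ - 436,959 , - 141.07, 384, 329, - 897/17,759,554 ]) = [ - 436, - 141.07 , - 897/17, 329,384, 554, 759,959]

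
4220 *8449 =35654780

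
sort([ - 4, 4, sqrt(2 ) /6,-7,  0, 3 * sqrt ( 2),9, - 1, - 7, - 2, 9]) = [ - 7,- 7, - 4,  -  2, - 1,0, sqrt( 2)/6,  4, 3*sqrt(2),9, 9]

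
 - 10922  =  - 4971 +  -5951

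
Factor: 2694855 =3^1 *5^1*179657^1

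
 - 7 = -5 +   -  2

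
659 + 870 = 1529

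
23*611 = 14053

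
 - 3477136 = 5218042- 8695178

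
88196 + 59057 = 147253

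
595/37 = 16+3/37= 16.08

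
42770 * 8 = 342160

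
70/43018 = 35/21509= 0.00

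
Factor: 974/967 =2^1*487^1*967^(  -  1 ) 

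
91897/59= 1557+ 34/59 =1557.58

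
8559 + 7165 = 15724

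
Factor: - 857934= - 2^1*3^2*7^1*11^1*619^1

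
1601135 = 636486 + 964649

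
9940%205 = 100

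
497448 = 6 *82908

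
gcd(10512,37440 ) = 144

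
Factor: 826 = 2^1 * 7^1*59^1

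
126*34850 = 4391100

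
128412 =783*164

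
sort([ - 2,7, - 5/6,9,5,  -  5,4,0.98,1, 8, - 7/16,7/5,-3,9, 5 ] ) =[- 5, -3, - 2, - 5/6, - 7/16, 0.98,1, 7/5, 4, 5, 5 , 7,8,9 , 9] 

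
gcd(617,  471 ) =1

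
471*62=29202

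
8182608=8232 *994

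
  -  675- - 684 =9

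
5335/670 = 1067/134 = 7.96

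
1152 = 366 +786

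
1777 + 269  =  2046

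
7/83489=1/11927 = 0.00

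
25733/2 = 25733/2 = 12866.50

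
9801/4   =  2450 + 1/4 =2450.25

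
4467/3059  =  4467/3059 = 1.46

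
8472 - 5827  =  2645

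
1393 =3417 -2024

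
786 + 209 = 995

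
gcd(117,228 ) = 3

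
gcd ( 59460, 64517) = 1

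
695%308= 79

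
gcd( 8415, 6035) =85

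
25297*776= 19630472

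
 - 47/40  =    -  47/40 = - 1.18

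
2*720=1440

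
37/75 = 37/75 = 0.49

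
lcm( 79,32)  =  2528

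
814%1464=814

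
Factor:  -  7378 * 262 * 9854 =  - 2^3*7^1  *13^1*17^1*31^1*131^1 * 379^1=- 19048136744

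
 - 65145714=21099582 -86245296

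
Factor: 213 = 3^1*71^1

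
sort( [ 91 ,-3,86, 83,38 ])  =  [ - 3,38, 83,86, 91 ]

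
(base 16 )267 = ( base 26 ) nh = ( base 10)615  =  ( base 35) HK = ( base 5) 4430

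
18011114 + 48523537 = 66534651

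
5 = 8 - 3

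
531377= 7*75911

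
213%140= 73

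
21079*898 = 18928942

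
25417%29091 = 25417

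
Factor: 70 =2^1 * 5^1 * 7^1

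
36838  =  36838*1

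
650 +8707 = 9357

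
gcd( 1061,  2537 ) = 1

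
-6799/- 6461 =523/497 = 1.05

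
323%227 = 96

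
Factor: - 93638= - 2^1 * 46819^1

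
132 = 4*33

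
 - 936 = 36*( - 26 ) 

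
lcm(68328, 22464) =1639872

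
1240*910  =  1128400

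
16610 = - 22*( - 755 ) 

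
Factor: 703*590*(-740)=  - 2^3*5^2*19^1*37^2*59^1 = - 306929800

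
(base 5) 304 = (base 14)59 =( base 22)3D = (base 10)79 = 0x4F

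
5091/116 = 43+103/116= 43.89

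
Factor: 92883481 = 92883481^1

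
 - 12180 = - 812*15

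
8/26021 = 8/26021= 0.00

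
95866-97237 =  - 1371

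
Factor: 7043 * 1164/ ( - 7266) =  - 2^1*7^( - 1)*97^1*173^( - 1)*7043^1 =- 1366342/1211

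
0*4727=0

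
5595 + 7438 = 13033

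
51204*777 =39785508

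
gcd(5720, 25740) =2860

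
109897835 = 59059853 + 50837982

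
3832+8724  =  12556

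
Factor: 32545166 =2^1*1187^1*13709^1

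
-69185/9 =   -  69185/9= -  7687.22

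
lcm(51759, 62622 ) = 5072382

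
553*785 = 434105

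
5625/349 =5625/349 = 16.12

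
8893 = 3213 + 5680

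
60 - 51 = 9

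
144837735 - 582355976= - 437518241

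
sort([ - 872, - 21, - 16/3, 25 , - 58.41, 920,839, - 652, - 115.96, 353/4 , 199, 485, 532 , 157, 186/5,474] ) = [ - 872, - 652, -115.96,- 58.41, - 21, -16/3,25,  186/5, 353/4, 157,199 , 474, 485,532, 839,920]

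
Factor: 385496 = 2^3*48187^1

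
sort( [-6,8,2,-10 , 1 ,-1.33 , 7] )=[ - 10 ,-6, - 1.33,1,2,7,  8 ] 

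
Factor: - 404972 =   -  2^2 * 137^1*739^1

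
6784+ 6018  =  12802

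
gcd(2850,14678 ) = 2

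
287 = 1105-818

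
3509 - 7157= - 3648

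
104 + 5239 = 5343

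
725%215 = 80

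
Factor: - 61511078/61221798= - 3^(  -  3)*11^(  -  1)*5051^1*6089^1*103067^ (-1 ) = - 30755539/30610899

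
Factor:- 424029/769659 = - 11^(-1) * 83^( - 1) *503^1 = - 503/913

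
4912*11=54032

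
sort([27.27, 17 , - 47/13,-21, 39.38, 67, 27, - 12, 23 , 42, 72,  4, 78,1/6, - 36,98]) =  [ - 36,-21, - 12 ,-47/13, 1/6, 4, 17, 23 , 27, 27.27,39.38,  42, 67,72,78,98 ] 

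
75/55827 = 25/18609 = 0.00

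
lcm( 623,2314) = 16198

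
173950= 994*175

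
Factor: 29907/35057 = 3^2*11^( - 1) * 3187^ (-1 )* 3323^1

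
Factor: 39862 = 2^1*19^1*1049^1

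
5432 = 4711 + 721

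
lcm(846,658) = 5922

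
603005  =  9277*65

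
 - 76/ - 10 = 38/5 = 7.60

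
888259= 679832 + 208427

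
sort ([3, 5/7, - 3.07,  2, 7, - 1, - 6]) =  [ - 6, - 3.07,-1,5/7,2,3,  7]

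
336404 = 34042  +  302362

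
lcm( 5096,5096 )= 5096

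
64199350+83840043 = 148039393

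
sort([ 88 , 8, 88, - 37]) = [-37, 8, 88, 88 ]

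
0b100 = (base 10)4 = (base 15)4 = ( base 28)4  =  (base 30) 4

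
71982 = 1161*62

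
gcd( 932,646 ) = 2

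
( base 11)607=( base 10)733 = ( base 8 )1335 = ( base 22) 1b7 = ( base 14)3A5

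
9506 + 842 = 10348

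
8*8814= 70512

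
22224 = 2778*8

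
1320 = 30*44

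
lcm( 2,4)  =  4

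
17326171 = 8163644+9162527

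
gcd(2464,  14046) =2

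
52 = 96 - 44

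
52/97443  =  52/97443 = 0.00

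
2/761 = 2/761 = 0.00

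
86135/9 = 9570 + 5/9 = 9570.56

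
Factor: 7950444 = 2^2*3^1 *662537^1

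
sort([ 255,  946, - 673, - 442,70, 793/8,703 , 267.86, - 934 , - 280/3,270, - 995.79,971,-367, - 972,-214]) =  [ - 995.79, - 972, - 934,-673, - 442, - 367, - 214 ,-280/3,70,793/8,255,267.86,270, 703, 946, 971 ]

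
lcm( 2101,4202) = 4202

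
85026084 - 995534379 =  - 910508295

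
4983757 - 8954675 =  - 3970918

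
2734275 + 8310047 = 11044322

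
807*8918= 7196826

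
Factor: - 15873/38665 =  - 39/95 = - 3^1*5^( - 1)*13^1*19^( - 1)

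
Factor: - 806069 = -11^1* 127^1*577^1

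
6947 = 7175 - 228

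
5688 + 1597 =7285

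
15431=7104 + 8327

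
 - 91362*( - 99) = 9044838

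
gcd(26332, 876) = 4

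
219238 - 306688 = -87450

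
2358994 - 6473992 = -4114998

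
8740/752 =2185/188 = 11.62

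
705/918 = 235/306 = 0.77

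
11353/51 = 11353/51 = 222.61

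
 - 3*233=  - 699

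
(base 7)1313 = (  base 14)27a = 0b111110100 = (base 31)g4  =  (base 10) 500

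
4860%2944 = 1916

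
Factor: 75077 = 193^1*389^1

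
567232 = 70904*8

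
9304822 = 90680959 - 81376137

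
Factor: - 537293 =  - 89^1*6037^1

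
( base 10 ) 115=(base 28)43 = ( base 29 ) 3S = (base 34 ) 3D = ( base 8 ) 163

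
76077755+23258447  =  99336202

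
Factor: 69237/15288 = 2^( - 3)*3^1*13^( - 1 )* 157^1 = 471/104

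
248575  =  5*49715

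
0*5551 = 0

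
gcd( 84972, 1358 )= 194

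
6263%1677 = 1232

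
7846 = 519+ 7327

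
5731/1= 5731 = 5731.00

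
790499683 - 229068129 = 561431554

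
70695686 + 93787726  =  164483412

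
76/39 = 1 + 37/39 = 1.95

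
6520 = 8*815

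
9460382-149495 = 9310887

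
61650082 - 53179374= 8470708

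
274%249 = 25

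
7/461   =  7/461 = 0.02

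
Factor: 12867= 3^1 * 4289^1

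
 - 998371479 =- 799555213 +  - 198816266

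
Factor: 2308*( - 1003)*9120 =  - 21112106880 = -2^7 * 3^1* 5^1 * 17^1*  19^1 * 59^1 * 577^1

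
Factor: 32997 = 3^1*17^1*647^1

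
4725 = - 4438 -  - 9163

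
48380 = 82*590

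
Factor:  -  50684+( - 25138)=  - 75822   =  - 2^1 * 3^1*12637^1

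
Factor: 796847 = 796847^1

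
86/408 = 43/204 = 0.21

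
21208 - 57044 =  - 35836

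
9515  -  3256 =6259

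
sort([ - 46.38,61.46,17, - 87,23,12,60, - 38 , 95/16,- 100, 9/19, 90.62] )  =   [ - 100 ,  -  87, - 46.38,-38,9/19,95/16, 12,  17,23, 60, 61.46,90.62]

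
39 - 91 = - 52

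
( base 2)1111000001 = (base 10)961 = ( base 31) 100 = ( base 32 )u1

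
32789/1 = 32789 = 32789.00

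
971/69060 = 971/69060  =  0.01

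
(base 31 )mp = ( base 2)1011000011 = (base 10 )707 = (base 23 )17h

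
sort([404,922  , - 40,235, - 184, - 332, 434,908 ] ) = [ - 332, - 184, -40,235,  404,434 , 908,922] 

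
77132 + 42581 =119713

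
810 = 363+447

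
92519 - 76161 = 16358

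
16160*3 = 48480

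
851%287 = 277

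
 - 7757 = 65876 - 73633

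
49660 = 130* 382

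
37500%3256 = 1684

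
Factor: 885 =3^1*5^1 * 59^1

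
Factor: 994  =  2^1*7^1*71^1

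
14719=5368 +9351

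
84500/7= 84500/7 =12071.43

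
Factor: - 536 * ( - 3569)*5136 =2^7*3^1 * 43^1*67^1*83^1*107^1  =  9825085824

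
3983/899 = 4 + 387/899 = 4.43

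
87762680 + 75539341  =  163302021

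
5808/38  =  152 + 16/19 =152.84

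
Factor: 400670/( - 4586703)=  - 2^1*3^( - 1 )*5^1*11^( -1 ) * 103^1*131^( - 1 )*389^1*1061^(  -  1)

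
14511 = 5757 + 8754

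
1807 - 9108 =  - 7301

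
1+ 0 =1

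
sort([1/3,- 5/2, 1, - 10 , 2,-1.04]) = [ - 10, - 5/2 ,  -  1.04, 1/3, 1,2]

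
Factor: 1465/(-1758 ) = - 2^( - 1 ) * 3^( - 1 )*5^1 = - 5/6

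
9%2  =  1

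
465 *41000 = 19065000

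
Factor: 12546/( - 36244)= - 2^(  -  1)*3^2*13^( - 1) = - 9/26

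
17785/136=130 + 105/136= 130.77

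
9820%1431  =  1234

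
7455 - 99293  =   - 91838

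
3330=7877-4547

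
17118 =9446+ 7672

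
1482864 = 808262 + 674602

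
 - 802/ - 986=401/493= 0.81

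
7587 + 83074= 90661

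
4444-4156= 288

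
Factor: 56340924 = 2^2*3^1*17^1*276181^1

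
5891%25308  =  5891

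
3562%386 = 88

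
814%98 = 30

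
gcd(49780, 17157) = 19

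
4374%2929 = 1445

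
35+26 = 61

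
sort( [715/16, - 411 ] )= [-411,715/16] 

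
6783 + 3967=10750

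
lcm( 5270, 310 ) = 5270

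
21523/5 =21523/5= 4304.60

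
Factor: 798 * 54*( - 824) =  - 35507808= - 2^5  *  3^4* 7^1 *19^1*103^1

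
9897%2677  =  1866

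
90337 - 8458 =81879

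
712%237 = 1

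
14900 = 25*596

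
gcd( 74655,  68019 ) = 1659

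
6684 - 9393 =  - 2709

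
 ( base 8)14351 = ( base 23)c16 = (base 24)b1h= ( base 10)6377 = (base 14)2477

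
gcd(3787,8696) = 1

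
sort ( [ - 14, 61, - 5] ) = [ - 14, - 5, 61]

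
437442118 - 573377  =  436868741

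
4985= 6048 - 1063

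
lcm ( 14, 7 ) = 14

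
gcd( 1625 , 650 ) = 325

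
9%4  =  1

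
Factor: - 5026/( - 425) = 2^1*5^( - 2)* 7^1*17^( - 1)*359^1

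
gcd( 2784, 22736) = 464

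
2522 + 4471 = 6993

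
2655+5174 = 7829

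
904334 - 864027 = 40307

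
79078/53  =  79078/53 = 1492.04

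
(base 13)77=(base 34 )2U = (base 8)142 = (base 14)70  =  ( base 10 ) 98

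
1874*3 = 5622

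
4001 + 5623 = 9624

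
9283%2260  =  243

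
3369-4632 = - 1263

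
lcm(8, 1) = 8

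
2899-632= 2267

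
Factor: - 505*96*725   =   -2^5* 3^1*5^3*29^1 * 101^1= - 35148000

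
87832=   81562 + 6270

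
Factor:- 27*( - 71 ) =1917 = 3^3*71^1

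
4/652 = 1/163 = 0.01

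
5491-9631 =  - 4140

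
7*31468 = 220276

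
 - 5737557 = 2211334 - 7948891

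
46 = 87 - 41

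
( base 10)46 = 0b101110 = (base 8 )56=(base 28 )1i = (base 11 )42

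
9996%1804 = 976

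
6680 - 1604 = 5076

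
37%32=5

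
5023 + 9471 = 14494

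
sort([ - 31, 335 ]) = [ -31 , 335]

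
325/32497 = 325/32497=0.01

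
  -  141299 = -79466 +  - 61833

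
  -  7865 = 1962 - 9827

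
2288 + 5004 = 7292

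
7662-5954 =1708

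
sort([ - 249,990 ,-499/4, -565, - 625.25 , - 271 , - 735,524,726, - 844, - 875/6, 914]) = [ - 844, - 735, - 625.25, - 565, - 271, - 249, - 875/6,-499/4,524,726 , 914 , 990 ]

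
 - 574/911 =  - 574/911= - 0.63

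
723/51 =241/17 = 14.18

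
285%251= 34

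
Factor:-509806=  - 2^1*11^1*23173^1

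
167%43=38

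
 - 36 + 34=- 2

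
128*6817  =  872576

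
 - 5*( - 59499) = 297495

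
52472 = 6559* 8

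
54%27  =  0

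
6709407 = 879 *7633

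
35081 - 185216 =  - 150135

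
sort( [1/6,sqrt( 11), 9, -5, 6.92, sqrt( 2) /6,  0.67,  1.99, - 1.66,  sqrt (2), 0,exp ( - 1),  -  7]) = [ - 7, - 5, -1.66,  0,1/6,  sqrt( 2) /6,exp( - 1 ) , 0.67, sqrt( 2),1.99,sqrt(11 ), 6.92,9]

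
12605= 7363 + 5242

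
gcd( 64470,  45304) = 14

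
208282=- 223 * ( - 934)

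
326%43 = 25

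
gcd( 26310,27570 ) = 30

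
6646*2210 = 14687660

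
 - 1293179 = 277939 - 1571118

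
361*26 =9386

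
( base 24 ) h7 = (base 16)19f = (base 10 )415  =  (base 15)1ca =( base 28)EN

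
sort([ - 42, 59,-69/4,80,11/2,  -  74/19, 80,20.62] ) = [ -42,-69/4,  -  74/19,11/2, 20.62,59, 80, 80]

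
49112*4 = 196448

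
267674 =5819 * 46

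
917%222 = 29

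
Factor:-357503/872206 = -2^ (-1 )*23^ ( - 1 )*67^( - 1)*283^(- 1)*357503^1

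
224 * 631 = 141344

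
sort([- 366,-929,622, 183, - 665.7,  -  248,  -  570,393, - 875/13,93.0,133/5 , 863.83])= [ - 929, -665.7,-570,-366,  -  248,-875/13,133/5, 93.0,  183, 393,622, 863.83]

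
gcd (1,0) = 1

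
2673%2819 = 2673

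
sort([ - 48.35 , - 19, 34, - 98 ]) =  [ - 98, - 48.35,  -  19,34]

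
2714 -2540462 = -2537748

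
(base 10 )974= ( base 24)1GE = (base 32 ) UE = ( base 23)1j8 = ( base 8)1716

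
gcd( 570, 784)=2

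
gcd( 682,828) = 2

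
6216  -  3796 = 2420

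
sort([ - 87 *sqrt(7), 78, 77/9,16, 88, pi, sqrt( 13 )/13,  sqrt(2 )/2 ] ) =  [ - 87*sqrt( 7), sqrt( 13)/13, sqrt( 2)/2, pi, 77/9, 16, 78, 88 ] 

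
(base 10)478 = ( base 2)111011110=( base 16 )1DE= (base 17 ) 1b2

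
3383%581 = 478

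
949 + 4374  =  5323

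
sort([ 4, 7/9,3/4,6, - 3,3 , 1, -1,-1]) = [-3, - 1,-1, 3/4,7/9, 1,3, 4 , 6]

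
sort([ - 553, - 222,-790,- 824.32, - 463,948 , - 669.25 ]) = [ - 824.32,- 790 , - 669.25,  -  553,-463  , - 222, 948 ]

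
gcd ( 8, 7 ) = 1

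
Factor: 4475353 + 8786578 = 13261931 = 43^1* 179^1*1723^1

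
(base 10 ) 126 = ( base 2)1111110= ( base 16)7e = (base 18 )70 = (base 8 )176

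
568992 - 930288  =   - 361296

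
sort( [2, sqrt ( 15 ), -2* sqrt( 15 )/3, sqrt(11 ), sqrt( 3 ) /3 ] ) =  [ - 2*sqrt( 15 )/3, sqrt( 3 )/3,  2,sqrt(11),sqrt(15)]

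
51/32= 1+19/32  =  1.59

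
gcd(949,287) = 1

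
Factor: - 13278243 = -3^1*11^1*402371^1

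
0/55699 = 0 = 0.00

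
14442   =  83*174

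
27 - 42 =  - 15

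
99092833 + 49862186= 148955019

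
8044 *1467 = 11800548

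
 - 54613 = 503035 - 557648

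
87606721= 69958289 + 17648432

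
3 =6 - 3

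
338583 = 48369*7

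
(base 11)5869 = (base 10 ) 7698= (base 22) fjk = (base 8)17022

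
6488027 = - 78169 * ( - 83) 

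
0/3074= 0 = 0.00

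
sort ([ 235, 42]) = [ 42,235 ] 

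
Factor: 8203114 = 2^1*29^2*4877^1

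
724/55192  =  181/13798 = 0.01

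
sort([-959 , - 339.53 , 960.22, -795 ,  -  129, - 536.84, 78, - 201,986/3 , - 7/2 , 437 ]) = [-959, - 795,  -  536.84,-339.53,-201, - 129,  -  7/2, 78  ,  986/3 , 437, 960.22]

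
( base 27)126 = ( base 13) 489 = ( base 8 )1425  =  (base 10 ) 789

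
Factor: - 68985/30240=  - 73/32 = - 2^(-5)*73^1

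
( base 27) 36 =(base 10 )87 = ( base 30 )2r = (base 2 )1010111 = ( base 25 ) 3c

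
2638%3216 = 2638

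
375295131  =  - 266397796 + 641692927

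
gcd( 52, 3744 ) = 52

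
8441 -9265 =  - 824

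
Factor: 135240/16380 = 322/39 = 2^1  *3^(-1) * 7^1*13^(  -  1 ) * 23^1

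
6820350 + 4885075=11705425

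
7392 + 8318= 15710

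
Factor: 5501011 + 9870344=3^1*5^1*1024757^1=15371355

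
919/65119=919/65119 = 0.01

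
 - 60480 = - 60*1008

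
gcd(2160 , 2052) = 108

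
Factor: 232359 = 3^1*73^1*1061^1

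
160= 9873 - 9713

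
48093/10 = 48093/10=4809.30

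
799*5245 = 4190755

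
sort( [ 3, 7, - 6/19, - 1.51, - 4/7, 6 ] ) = [ - 1.51, -4/7 , - 6/19,  3,6,  7]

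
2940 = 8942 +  - 6002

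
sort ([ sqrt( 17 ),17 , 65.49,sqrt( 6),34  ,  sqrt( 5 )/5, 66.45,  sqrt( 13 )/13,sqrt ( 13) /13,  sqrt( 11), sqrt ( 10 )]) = [ sqrt( 13 ) /13,sqrt (13)/13, sqrt( 5)/5  ,  sqrt(6 ),sqrt (10 ), sqrt( 11 ), sqrt( 17 ),  17,34,65.49 , 66.45]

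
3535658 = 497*7114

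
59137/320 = 59137/320 = 184.80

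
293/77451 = 293/77451= 0.00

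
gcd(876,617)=1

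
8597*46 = 395462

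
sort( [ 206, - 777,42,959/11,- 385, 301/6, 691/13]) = [ - 777, - 385, 42,301/6,691/13, 959/11, 206 ] 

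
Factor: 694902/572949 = 2^1 * 3^(-1)*83^( -1)*151^1 = 302/249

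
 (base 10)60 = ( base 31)1t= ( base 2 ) 111100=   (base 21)2I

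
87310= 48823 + 38487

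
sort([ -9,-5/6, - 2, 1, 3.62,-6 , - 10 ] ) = [  -  10, -9, - 6,-2,-5/6 , 1,3.62 ]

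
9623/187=9623/187 = 51.46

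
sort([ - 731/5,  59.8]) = [ - 731/5, 59.8]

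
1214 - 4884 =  - 3670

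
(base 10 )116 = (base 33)3h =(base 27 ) 48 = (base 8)164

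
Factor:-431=-431^1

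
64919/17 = 3818 + 13/17 = 3818.76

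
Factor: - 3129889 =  - 7^1*19^1*101^1 *233^1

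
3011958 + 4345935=7357893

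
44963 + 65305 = 110268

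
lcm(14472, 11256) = 101304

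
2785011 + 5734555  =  8519566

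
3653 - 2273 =1380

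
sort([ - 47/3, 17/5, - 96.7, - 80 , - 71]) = [ - 96.7, - 80 , - 71, - 47/3, 17/5]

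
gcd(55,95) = 5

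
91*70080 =6377280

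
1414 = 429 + 985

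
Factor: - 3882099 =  - 3^1*13^3*19^1*31^1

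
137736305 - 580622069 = -442885764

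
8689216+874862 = 9564078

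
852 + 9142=9994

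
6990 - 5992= 998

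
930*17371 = 16155030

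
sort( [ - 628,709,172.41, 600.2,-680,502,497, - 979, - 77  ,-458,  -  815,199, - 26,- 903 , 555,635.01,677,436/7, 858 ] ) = [ - 979,  -  903, -815, - 680, - 628,  -  458, - 77, - 26, 436/7,172.41,  199, 497,502,555,  600.2, 635.01,677, 709, 858 ] 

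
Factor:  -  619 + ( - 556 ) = -5^2*47^1=- 1175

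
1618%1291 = 327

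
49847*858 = 42768726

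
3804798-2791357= 1013441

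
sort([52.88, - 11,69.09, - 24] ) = [  -  24, - 11 , 52.88, 69.09 ]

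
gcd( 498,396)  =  6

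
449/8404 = 449/8404 = 0.05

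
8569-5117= 3452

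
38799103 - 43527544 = -4728441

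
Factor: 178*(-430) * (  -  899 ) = 68809460 = 2^2 * 5^1*29^1*31^1*43^1*89^1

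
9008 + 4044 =13052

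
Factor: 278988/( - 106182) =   -  134/51  =  - 2^1*3^ (  -  1 )*17^( - 1 )*67^1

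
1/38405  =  1/38405 = 0.00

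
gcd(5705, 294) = 7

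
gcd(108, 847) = 1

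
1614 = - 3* ( - 538)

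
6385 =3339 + 3046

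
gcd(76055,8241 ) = 41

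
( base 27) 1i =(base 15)30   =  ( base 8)55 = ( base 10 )45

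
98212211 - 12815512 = 85396699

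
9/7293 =3/2431  =  0.00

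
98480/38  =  2591 + 11/19 =2591.58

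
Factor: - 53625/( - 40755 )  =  5^2*19^( - 1) = 25/19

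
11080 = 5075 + 6005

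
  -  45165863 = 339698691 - 384864554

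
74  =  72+2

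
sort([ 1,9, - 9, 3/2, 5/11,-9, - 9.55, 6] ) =[ - 9.55, - 9 , - 9,5/11, 1 , 3/2, 6, 9]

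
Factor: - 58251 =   -  3^1 *19417^1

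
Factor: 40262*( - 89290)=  - 2^2 *5^1*41^1*491^1*8929^1 = - 3594993980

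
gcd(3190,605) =55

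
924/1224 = 77/102 =0.75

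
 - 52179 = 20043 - 72222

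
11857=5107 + 6750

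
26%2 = 0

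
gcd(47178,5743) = 1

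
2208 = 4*552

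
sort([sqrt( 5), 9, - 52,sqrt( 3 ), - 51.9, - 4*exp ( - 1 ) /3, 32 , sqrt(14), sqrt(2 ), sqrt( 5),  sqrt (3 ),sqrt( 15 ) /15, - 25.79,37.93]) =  [ - 52, - 51.9, - 25.79, - 4*exp( - 1)/3,sqrt(15 ) /15, sqrt (2),sqrt( 3), sqrt( 3 ), sqrt ( 5),sqrt(5 ),sqrt( 14 ), 9,32, 37.93]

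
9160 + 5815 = 14975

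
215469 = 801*269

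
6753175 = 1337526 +5415649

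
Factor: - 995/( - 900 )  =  199/180= 2^(-2 )*3^(  -  2 )*5^( - 1 ) * 199^1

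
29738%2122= 30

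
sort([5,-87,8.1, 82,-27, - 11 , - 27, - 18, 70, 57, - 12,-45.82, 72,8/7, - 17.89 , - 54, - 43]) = [ - 87 ,-54, - 45.82 ,-43 , -27, - 27, - 18 , - 17.89,-12, - 11,8/7,  5,8.1 , 57, 70, 72,  82]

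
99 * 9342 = 924858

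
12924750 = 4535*2850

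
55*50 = 2750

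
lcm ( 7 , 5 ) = 35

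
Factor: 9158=2^1*19^1*241^1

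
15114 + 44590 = 59704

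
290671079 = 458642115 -167971036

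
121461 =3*40487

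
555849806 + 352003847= 907853653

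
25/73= 25/73 = 0.34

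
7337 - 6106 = 1231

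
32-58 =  - 26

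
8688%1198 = 302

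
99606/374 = 266 + 61/187 = 266.33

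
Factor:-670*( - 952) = 2^4 *5^1*7^1*17^1*67^1 = 637840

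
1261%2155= 1261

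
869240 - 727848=141392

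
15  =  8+7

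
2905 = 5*581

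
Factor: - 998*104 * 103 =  - 10690576= -2^4*13^1*103^1*499^1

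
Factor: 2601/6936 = 3/8 = 2^( - 3)*3^1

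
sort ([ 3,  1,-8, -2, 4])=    [ - 8, - 2 , 1,3,  4]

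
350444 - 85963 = 264481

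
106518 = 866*123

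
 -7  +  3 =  - 4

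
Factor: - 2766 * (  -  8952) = 2^4*3^2*373^1*461^1=24761232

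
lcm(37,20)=740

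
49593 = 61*813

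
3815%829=499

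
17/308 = 17/308 = 0.06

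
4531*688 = 3117328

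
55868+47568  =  103436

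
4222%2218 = 2004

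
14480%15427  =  14480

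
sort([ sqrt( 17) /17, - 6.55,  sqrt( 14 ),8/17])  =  [ - 6.55,sqrt( 17) /17,  8/17, sqrt( 14 )] 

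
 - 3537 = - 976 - 2561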